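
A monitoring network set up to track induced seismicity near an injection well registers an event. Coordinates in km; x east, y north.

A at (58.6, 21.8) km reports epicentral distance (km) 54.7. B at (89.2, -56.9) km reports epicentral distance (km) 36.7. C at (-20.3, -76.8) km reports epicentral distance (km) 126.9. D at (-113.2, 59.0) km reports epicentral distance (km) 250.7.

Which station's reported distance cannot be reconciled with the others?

Solve using three stations at a time. Using A, B, C (subtract circle equations pairwise → linear system) gives (x, y) ≈ (93.4, -20.4).
Distances from that point to each station vs reported:
  A: calculated 54.7 vs reported 54.7 → residual 0.0 km
  B: calculated 36.7 vs reported 36.7 → residual 0.0 km
  C: calculated 126.9 vs reported 126.9 → residual 0.0 km
  D: calculated 221.3 vs reported 250.7 → residual 29.4 km
A, B, C are mutually consistent (residuals ≈ 0); D is off by 29.4 km.

D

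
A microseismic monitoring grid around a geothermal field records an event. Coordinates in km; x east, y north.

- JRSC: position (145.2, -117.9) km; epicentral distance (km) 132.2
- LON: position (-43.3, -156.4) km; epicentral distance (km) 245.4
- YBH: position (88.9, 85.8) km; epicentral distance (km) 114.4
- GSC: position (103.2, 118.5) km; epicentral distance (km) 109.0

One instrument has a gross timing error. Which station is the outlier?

Solve using three stations at a time. Using JRSC, LON, GSC (subtract circle equations pairwise → linear system) gives (x, y) ≈ (133.5, 13.8).
Distances from that point to each station vs reported:
  JRSC: calculated 132.2 vs reported 132.2 → residual 0.0 km
  LON: calculated 245.4 vs reported 245.4 → residual 0.0 km
  YBH: calculated 84.7 vs reported 114.4 → residual 29.7 km
  GSC: calculated 109.0 vs reported 109.0 → residual 0.0 km
JRSC, LON, GSC are mutually consistent (residuals ≈ 0); YBH is off by 29.7 km.

YBH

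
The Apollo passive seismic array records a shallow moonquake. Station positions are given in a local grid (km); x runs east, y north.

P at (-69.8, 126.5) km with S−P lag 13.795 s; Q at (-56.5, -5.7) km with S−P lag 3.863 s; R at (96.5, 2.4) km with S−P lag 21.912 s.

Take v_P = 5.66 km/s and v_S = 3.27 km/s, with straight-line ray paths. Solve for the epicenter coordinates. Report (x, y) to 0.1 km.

Distance from S−P lag: d = Δt · v_P v_S / (v_P − v_S) = Δt · (5.66·3.27)/(5.66−3.27) ≈ 7.7440·Δt.
So d_P = 106.83, d_Q = 29.92, d_R = 169.69 km.
Circle about each station: (x + 69.8)² + (y − 126.5)² = 106.83²; (x + 56.5)² + (y + 5.7)² = 29.92²; (x − 96.5)² + (y − 2.4)² = 169.69².
Subtracting the P equation from the Q and R equations removes the quadratic terms:
26.6 x − 264.4 y = -7132.11
332.6 x − 248.2 y = -28938.33
Solving the 2×2 system: x ≈ -72.3, y ≈ 19.7 km.

(-72.3, 19.7)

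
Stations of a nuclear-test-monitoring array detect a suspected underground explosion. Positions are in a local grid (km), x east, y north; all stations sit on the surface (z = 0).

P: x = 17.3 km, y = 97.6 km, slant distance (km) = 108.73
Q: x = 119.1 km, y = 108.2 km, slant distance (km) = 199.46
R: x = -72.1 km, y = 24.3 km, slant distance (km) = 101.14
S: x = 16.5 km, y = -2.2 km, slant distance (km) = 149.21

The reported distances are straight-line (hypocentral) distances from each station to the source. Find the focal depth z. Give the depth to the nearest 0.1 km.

z ≈ 66.2 km

Each station gives a sphere (x−x_i)² + (y−y_i)² + z² = d_i² (stations at z=0).
Subtracting the P sphere from Q and R: z² cancels, leaving linear equations in x and y:
203.6 x + 21.2 y = -11895.08
-178.8 x − 146.6 y = -2443.24
Solving: x ≈ -68.911, y ≈ 100.712 km (keep extra digits for the depth step; rounded: -68.9, 100.7).
Then from the P sphere: z² = 108.73² − (x − 17.3)² − (y − 97.6)² with x = -68.911, y = 100.712, so z ≈ 66.183 ≈ 66.2 km.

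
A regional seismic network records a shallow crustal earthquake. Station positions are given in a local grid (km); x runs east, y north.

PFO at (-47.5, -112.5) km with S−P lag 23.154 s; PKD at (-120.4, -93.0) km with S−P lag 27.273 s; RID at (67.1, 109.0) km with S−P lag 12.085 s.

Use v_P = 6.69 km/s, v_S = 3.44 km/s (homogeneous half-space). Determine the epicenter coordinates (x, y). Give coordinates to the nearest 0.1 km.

24.3 km east, 34.9 km north

Distance from S−P lag: d = Δt · v_P v_S / (v_P − v_S) = Δt · (6.69·3.44)/(6.69−3.44) ≈ 7.0811·Δt.
So d_PFO = 163.96, d_PKD = 193.12, d_RID = 85.58 km.
Circle about each station: (x + 47.5)² + (y + 112.5)² = 163.96²; (x + 120.4)² + (y + 93.0)² = 193.12²; (x − 67.1)² + (y − 109.0)² = 85.58².
Subtracting pairs of circle equations eliminates x²+y² and gives linear equations (the radical axes):
-145.8 x + 39.0 y = -2179.79
229.2 x + 443.0 y = 21029.86
Solving the 2×2 system: x ≈ 24.3, y ≈ 34.9 km.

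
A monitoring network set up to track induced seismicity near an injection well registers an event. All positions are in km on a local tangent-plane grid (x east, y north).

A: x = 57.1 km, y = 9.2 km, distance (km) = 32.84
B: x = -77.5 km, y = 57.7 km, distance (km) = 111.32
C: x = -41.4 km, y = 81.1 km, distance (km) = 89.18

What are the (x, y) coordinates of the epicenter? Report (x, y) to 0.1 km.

Circle about each station: (x − 57.1)² + (y − 9.2)² = 32.84²; (x + 77.5)² + (y − 57.7)² = 111.32²; (x + 41.4)² + (y − 81.1)² = 89.18².
Subtracting the A equation from the B and C equations removes the quadratic terms:
-269.2 x + 97.0 y = -5323.19
-197.0 x + 143.8 y = -1928.49
Solving the 2×2 system: x ≈ 29.5, y ≈ 27.0 km.
Check against A (with the unrounded x, y): √((x − 57.1)²+(y − 9.2)²) = 32.84 ≈ 32.84 km. ✓

x ≈ 29.5 km, y ≈ 27.0 km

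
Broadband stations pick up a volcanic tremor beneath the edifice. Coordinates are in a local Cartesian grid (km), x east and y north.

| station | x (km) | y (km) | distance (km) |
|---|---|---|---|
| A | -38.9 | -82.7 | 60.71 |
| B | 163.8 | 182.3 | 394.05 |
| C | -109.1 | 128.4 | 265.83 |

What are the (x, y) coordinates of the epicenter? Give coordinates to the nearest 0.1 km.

(-70.4, -134.6)

Circle about each station: (x + 38.9)² + (y + 82.7)² = 60.71²; (x − 163.8)² + (y − 182.3)² = 394.05²; (x + 109.1)² + (y − 128.4)² = 265.83².
Subtracting the A equation from the B and C equations removes the quadratic terms:
405.4 x + 530.0 y = -99878.47
-140.4 x + 422.2 y = -46943.01
Solving the 2×2 system: x ≈ -70.4, y ≈ -134.6 km.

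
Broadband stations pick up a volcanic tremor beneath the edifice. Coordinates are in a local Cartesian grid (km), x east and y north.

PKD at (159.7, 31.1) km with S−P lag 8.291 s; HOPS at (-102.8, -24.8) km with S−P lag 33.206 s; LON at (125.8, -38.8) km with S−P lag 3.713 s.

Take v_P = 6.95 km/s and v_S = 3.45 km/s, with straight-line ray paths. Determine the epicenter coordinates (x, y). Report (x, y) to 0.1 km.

Distance from S−P lag: d = Δt · v_P v_S / (v_P − v_S) = Δt · (6.95·3.45)/(6.95−3.45) ≈ 6.8507·Δt.
So d_PKD = 56.80, d_HOPS = 227.48, d_LON = 25.44 km.
Circle about each station: (x − 159.7)² + (y − 31.1)² = 56.80²; (x + 102.8)² + (y + 24.8)² = 227.48²; (x − 125.8)² + (y + 38.8)² = 25.44².
Subtracting pairs of circle equations eliminates x²+y² and gives linear equations (the radical axes):
-525.0 x − 111.8 y = -63809.33
-67.8 x − 139.8 y = -6561.17
Solving the 2×2 system: x ≈ 124.4, y ≈ -13.4 km.

x ≈ 124.4 km, y ≈ -13.4 km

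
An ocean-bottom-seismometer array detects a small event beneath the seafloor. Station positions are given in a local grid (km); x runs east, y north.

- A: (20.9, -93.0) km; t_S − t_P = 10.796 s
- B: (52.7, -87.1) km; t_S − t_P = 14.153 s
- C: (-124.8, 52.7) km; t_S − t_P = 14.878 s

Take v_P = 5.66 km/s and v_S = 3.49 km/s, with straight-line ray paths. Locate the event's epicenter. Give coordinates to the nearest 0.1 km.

Distance from S−P lag: d = Δt · v_P v_S / (v_P − v_S) = Δt · (5.66·3.49)/(5.66−3.49) ≈ 9.1029·Δt.
So d_A = 98.28, d_B = 128.83, d_C = 135.43 km.
Circle about each station: (x − 20.9)² + (y + 93.0)² = 98.28²; (x − 52.7)² + (y + 87.1)² = 128.83²; (x + 124.8)² + (y − 52.7)² = 135.43².
Subtracting the A equation from the B and C equations removes the quadratic terms:
63.6 x + 11.8 y = -5660.32
-291.4 x + 291.4 y = 584.19
Solving the 2×2 system: x ≈ -75.4, y ≈ -73.4 km.

-75.4 km east, -73.4 km north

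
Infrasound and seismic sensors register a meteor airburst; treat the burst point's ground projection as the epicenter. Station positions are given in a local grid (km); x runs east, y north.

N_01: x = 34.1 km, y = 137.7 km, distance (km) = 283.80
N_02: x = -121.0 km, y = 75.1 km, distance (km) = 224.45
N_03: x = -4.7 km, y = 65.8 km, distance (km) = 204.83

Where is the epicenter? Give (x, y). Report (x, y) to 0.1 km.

-43.1 km east, -135.4 km north

Circle about each station: (x − 34.1)² + (y − 137.7)² = 283.80²; (x + 121.0)² + (y − 75.1)² = 224.45²; (x + 4.7)² + (y − 65.8)² = 204.83².
Subtracting the N_01 equation from the N_02 and N_03 equations removes the quadratic terms:
-310.2 x − 125.2 y = 30321.55
-77.6 x − 143.8 y = 22814.74
Solving the 2×2 system: x ≈ -43.1, y ≈ -135.4 km.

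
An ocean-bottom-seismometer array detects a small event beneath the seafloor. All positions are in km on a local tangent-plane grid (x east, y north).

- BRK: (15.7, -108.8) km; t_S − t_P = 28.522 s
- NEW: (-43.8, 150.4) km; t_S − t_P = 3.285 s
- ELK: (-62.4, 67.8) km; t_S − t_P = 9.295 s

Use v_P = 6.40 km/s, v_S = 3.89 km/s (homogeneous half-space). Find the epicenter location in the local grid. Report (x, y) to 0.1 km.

-75.2 km east, 159.1 km north

Distance from S−P lag: d = Δt · v_P v_S / (v_P − v_S) = Δt · (6.40·3.89)/(6.40−3.89) ≈ 9.9187·Δt.
So d_BRK = 282.90, d_NEW = 32.58, d_ELK = 92.19 km.
Circle about each station: (x − 15.7)² + (y + 108.8)² = 282.90²; (x + 43.8)² + (y − 150.4)² = 32.58²; (x + 62.4)² + (y − 67.8)² = 92.19².
Subtracting the BRK equation from the NEW and ELK equations removes the quadratic terms:
-119.0 x + 518.4 y = 91425.62
-156.2 x + 353.2 y = 67940.08
Solving the 2×2 system: x ≈ -75.2, y ≈ 159.1 km.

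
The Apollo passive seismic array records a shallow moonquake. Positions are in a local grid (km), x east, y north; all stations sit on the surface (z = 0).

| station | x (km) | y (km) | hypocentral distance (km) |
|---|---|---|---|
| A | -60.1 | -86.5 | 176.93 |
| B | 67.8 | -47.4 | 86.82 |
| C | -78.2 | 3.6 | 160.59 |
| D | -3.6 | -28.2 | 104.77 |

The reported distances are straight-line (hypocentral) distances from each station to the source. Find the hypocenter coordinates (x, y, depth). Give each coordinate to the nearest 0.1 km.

(71.0, 17.3, 57.8)

Each station gives a sphere (x−x_i)² + (y−y_i)² + z² = d_i² (stations at z=0).
Subtracting the A sphere from B and C: z² cancels, leaving linear equations in x and y:
255.8 x + 78.2 y = 19515.85
-36.2 x + 180.2 y = 549.02
Solving: x ≈ 71.002, y ≈ 17.310 km (keep extra digits for the depth step; rounded: 71.0, 17.3).
Then from the A sphere: z² = 176.93² − (x + 60.1)² − (y + 86.5)² with x = 71.002, y = 17.310, so z ≈ 57.793 ≈ 57.8 km.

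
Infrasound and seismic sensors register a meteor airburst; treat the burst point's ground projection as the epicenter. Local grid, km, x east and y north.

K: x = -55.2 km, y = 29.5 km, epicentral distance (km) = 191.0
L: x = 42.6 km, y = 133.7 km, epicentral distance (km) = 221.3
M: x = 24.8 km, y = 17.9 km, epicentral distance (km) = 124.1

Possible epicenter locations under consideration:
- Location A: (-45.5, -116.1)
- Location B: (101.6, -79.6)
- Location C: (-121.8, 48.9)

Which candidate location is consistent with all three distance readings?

For each candidate, compare |candidate − station| to the reported distance:
Location A: residuals K 45.1, L 43.6, M 27.2 → max 45.1 km
Location B: residuals K 0.0, L 0.0, M 0.0 → max 0.0 km
Location C: residuals K 121.6, L 36.3, M 25.7 → max 121.6 km
Only Location B has all residuals ≈ 0.

Location B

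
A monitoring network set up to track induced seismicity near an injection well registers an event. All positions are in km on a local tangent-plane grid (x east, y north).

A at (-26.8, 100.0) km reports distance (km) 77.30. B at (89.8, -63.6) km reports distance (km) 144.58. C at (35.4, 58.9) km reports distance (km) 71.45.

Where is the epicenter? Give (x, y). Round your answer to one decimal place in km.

-26.2 km east, 22.7 km north

Circle about each station: (x + 26.8)² + (y − 100.0)² = 77.30²; (x − 89.8)² + (y + 63.6)² = 144.58²; (x − 35.4)² + (y − 58.9)² = 71.45².
Subtracting the A equation from the B and C equations removes the quadratic terms:
233.2 x − 327.2 y = -13537.33
124.4 x − 82.2 y = -5125.68
Solving the 2×2 system: x ≈ -26.2, y ≈ 22.7 km.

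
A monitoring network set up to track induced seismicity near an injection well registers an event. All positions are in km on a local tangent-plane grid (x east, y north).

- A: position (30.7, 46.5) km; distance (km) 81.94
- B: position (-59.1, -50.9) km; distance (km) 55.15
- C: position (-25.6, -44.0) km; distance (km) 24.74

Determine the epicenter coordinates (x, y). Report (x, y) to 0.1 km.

-10.9 km east, -24.1 km north

Circle about each station: (x − 30.7)² + (y − 46.5)² = 81.94²; (x + 59.1)² + (y + 50.9)² = 55.15²; (x + 25.6)² + (y + 44.0)² = 24.74².
Subtracting pairs of circle equations eliminates x²+y² and gives linear equations (the radical axes):
-179.6 x − 194.8 y = 6651.52
-112.6 x − 181.0 y = 5588.72
Solving the 2×2 system: x ≈ -10.9, y ≈ -24.1 km.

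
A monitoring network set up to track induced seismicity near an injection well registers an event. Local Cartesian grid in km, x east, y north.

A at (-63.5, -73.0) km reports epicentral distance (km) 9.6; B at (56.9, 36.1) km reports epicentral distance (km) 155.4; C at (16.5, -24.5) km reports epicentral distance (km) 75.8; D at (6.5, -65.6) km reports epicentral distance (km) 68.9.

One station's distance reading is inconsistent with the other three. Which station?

Solve using three stations at a time. Using A, B, D (subtract circle equations pairwise → linear system) gives (x, y) ≈ (-62.4, -63.5).
Distances from that point to each station vs reported:
  A: calculated 9.5 vs reported 9.6 → residual 0.1 km
  B: calculated 155.4 vs reported 155.4 → residual 0.0 km
  C: calculated 88.0 vs reported 75.8 → residual 12.2 km
  D: calculated 68.9 vs reported 68.9 → residual 0.0 km
A, B, D are mutually consistent (residuals ≈ 0); C is off by 12.2 km.

C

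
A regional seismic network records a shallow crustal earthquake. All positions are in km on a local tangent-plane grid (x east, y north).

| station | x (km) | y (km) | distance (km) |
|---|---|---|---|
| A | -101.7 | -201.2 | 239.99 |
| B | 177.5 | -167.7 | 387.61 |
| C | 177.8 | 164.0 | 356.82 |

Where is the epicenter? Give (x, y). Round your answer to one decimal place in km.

-154.1 km east, 33.0 km north

Circle about each station: (x + 101.7)² + (y + 201.2)² = 239.99²; (x − 177.5)² + (y + 167.7)² = 387.61²; (x − 177.8)² + (y − 164.0)² = 356.82².
Subtracting the A equation from the B and C equations removes the quadratic terms:
558.4 x + 67.0 y = -83841.10
559.0 x + 730.4 y = -62040.80
Solving the 2×2 system: x ≈ -154.1, y ≈ 33.0 km.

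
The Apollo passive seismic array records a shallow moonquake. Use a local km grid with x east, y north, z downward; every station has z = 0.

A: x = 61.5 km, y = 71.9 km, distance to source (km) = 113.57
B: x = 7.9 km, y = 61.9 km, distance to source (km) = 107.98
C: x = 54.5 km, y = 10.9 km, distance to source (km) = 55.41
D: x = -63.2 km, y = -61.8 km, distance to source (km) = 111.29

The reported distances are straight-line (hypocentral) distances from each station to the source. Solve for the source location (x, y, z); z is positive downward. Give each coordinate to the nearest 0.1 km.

Each station gives a sphere (x−x_i)² + (y−y_i)² + z² = d_i² (stations at z=0).
Subtracting the A sphere from B and C: z² cancels, leaving linear equations in x and y:
-107.2 x − 20.0 y = -3819.38
-14.0 x − 122.0 y = 3965.08
Solving: x ≈ 42.604, y ≈ -37.390 km (keep extra digits for the depth step; rounded: 42.6, -37.4).
Then from the A sphere: z² = 113.57² − (x − 61.5)² − (y − 71.9)² with x = 42.604, y = -37.390, so z ≈ 24.429 ≈ 24.4 km.

x ≈ 42.6 km, y ≈ -37.4 km, depth ≈ 24.4 km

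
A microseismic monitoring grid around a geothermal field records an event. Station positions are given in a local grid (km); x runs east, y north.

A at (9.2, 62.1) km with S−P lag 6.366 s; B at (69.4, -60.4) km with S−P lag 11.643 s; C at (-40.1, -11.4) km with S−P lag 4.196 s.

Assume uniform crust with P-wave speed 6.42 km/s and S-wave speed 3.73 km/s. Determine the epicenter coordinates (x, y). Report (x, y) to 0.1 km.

Distance from S−P lag: d = Δt · v_P v_S / (v_P − v_S) = Δt · (6.42·3.73)/(6.42−3.73) ≈ 8.9021·Δt.
So d_A = 56.67, d_B = 103.65, d_C = 37.35 km.
Circle about each station: (x − 9.2)² + (y − 62.1)² = 56.67²; (x − 69.4)² + (y + 60.4)² = 103.65²; (x + 40.1)² + (y + 11.4)² = 37.35².
Subtracting the A equation from the B and C equations removes the quadratic terms:
120.4 x − 245.0 y = -3008.36
-98.6 x − 147.0 y = -386.61
Solving the 2×2 system: x ≈ -8.3, y ≈ 8.2 km.

-8.3 km east, 8.2 km north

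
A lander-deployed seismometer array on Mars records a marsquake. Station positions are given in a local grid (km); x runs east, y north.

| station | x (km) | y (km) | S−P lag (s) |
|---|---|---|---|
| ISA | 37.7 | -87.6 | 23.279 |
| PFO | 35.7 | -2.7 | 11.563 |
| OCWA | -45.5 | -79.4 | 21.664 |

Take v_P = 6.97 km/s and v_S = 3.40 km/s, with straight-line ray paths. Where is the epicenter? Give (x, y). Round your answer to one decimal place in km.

Distance from S−P lag: d = Δt · v_P v_S / (v_P − v_S) = Δt · (6.97·3.40)/(6.97−3.40) ≈ 6.6381·Δt.
So d_ISA = 154.53, d_PFO = 76.76, d_OCWA = 143.81 km.
Circle about each station: (x − 37.7)² + (y + 87.6)² = 154.53²; (x − 35.7)² + (y + 2.7)² = 76.76²; (x + 45.5)² + (y + 79.4)² = 143.81².
Subtracting pairs of circle equations eliminates x²+y² and gives linear equations (the radical axes):
-4.0 x + 169.8 y = 10174.15
-166.4 x + 16.4 y = 2477.76
Solving the 2×2 system: x ≈ -9.0, y ≈ 59.7 km.

-9.0 km east, 59.7 km north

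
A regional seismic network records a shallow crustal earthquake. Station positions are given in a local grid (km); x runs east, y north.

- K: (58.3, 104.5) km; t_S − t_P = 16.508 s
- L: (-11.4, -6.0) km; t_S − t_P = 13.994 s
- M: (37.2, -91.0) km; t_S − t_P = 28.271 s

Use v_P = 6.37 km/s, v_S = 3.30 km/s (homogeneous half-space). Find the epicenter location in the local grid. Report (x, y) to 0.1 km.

-52.2 km east, 80.7 km north

Distance from S−P lag: d = Δt · v_P v_S / (v_P − v_S) = Δt · (6.37·3.30)/(6.37−3.30) ≈ 6.8472·Δt.
So d_K = 113.03, d_L = 95.82, d_M = 193.58 km.
Circle about each station: (x − 58.3)² + (y − 104.5)² = 113.03²; (x + 11.4)² + (y + 6.0)² = 95.82²; (x − 37.2)² + (y + 91.0)² = 193.58².
Subtracting pairs of circle equations eliminates x²+y² and gives linear equations (the radical axes):
-139.4 x − 221.0 y = -10558.87
-42.2 x − 391.0 y = -29351.74
Solving the 2×2 system: x ≈ -52.2, y ≈ 80.7 km.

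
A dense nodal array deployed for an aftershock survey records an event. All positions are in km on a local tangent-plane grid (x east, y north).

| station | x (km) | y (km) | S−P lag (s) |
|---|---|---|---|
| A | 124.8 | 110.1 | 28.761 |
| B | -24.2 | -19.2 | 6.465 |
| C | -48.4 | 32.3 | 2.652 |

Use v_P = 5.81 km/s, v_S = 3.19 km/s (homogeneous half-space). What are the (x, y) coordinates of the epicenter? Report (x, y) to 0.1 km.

-54.9 km east, 14.7 km north

Distance from S−P lag: d = Δt · v_P v_S / (v_P − v_S) = Δt · (5.81·3.19)/(5.81−3.19) ≈ 7.0740·Δt.
So d_A = 203.46, d_B = 45.73, d_C = 18.76 km.
Circle about each station: (x − 124.8)² + (y − 110.1)² = 203.46²; (x + 24.2)² + (y + 19.2)² = 45.73²; (x + 48.4)² + (y − 32.3)² = 18.76².
Subtracting pairs of circle equations eliminates x²+y² and gives linear equations (the radical axes):
-298.0 x − 258.6 y = 12561.97
-346.4 x − 155.6 y = 16732.83
Solving the 2×2 system: x ≈ -54.9, y ≈ 14.7 km.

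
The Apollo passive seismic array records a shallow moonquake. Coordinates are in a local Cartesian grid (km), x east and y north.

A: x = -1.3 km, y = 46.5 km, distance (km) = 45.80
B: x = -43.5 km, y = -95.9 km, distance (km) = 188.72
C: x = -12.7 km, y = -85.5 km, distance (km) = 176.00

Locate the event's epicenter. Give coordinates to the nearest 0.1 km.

Circle about each station: (x + 1.3)² + (y − 46.5)² = 45.80²; (x + 43.5)² + (y + 95.9)² = 188.72²; (x + 12.7)² + (y + 85.5)² = 176.00².
Subtracting pairs of circle equations eliminates x²+y² and gives linear equations (the radical axes):
-84.4 x − 284.8 y = -24592.48
-22.8 x − 264.0 y = -23570.76
Solving the 2×2 system: x ≈ -14.0, y ≈ 90.5 km.

x ≈ -14.0 km, y ≈ 90.5 km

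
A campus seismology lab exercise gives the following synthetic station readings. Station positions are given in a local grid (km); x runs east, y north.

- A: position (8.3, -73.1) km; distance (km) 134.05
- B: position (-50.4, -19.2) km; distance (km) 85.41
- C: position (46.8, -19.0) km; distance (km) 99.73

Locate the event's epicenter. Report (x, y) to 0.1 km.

x ≈ -15.6 km, y ≈ 58.8 km

Circle about each station: (x − 8.3)² + (y + 73.1)² = 134.05²; (x + 50.4)² + (y + 19.2)² = 85.41²; (x − 46.8)² + (y + 19.0)² = 99.73².
Subtracting pairs of circle equations eliminates x²+y² and gives linear equations (the radical axes):
-117.4 x + 107.8 y = 8170.83
77.0 x + 108.2 y = 5162.07
Solving the 2×2 system: x ≈ -15.6, y ≈ 58.8 km.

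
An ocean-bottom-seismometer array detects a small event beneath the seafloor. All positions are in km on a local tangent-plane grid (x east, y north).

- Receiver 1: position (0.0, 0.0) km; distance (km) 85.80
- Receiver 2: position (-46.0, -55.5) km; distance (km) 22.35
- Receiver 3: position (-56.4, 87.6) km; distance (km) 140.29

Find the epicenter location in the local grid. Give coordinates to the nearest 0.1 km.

x ≈ -68.1 km, y ≈ -52.2 km

Circle about each station: x² + y² = 85.80²; (x + 46.0)² + (y + 55.5)² = 22.35²; (x + 56.4)² + (y − 87.6)² = 140.29².
Subtracting the Receiver 1 equation from the Receiver 2 and Receiver 3 equations removes the quadratic terms:
-92.0 x − 111.0 y = 12058.37
-112.8 x + 175.2 y = -1464.92
Solving the 2×2 system: x ≈ -68.1, y ≈ -52.2 km.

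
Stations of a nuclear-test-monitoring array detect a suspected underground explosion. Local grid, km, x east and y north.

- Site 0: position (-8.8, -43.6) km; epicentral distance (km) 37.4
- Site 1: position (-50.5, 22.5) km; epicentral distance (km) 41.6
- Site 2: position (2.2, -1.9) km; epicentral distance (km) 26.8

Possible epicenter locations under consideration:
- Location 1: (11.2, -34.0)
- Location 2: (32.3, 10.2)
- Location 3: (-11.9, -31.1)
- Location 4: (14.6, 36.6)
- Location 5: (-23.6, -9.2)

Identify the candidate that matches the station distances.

For each candidate, compare |candidate − station| to the reported distance:
Location 1: residuals Site 0 15.2, Site 1 42.1, Site 2 6.5 → max 42.1 km
Location 2: residuals Site 0 30.3, Site 1 42.1, Site 2 5.6 → max 42.1 km
Location 3: residuals Site 0 24.5, Site 1 24.5, Site 2 5.6 → max 24.5 km
Location 4: residuals Site 0 46.1, Site 1 25.0, Site 2 13.6 → max 46.1 km
Location 5: residuals Site 0 0.0, Site 1 0.0, Site 2 0.0 → max 0.0 km
Only Location 5 has all residuals ≈ 0.

Location 5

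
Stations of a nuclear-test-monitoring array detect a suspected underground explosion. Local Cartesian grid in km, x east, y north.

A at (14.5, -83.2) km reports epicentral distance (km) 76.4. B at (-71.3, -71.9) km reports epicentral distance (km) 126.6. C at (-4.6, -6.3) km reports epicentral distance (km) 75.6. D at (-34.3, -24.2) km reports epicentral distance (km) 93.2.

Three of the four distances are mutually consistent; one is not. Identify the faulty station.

A

Solve using three stations at a time. Using B, C, D (subtract circle equations pairwise → linear system) gives (x, y) ≈ (53.8, -53.8).
Distances from that point to each station vs reported:
  A: calculated 49.1 vs reported 76.4 → residual 27.3 km
  B: calculated 126.4 vs reported 126.6 → residual 0.2 km
  C: calculated 75.2 vs reported 75.6 → residual 0.4 km
  D: calculated 92.9 vs reported 93.2 → residual 0.3 km
B, C, D are mutually consistent (residuals ≈ 0); A is off by 27.3 km.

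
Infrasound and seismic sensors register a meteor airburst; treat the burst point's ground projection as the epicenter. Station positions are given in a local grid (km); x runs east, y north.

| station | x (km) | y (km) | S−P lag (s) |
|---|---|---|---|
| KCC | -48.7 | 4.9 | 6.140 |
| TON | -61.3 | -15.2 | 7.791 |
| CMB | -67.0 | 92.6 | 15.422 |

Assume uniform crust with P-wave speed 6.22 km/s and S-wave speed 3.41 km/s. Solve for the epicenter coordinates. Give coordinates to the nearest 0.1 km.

Distance from S−P lag: d = Δt · v_P v_S / (v_P − v_S) = Δt · (6.22·3.41)/(6.22−3.41) ≈ 7.5481·Δt.
So d_KCC = 46.35, d_TON = 58.81, d_CMB = 116.41 km.
Circle about each station: (x + 48.7)² + (y − 4.9)² = 46.35²; (x + 61.3)² + (y + 15.2)² = 58.81²; (x + 67.0)² + (y − 92.6)² = 116.41².
Subtracting the KCC equation from the TON and CMB equations removes the quadratic terms:
-25.2 x − 40.2 y = 282.74
-36.6 x + 175.4 y = -734.91
Solving the 2×2 system: x ≈ -3.4, y ≈ -4.9 km.

-3.4 km east, -4.9 km north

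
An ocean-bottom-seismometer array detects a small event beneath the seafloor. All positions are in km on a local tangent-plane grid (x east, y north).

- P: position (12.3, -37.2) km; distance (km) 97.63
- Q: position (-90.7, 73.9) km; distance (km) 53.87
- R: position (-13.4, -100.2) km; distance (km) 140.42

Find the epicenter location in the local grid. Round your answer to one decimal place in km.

Circle about each station: (x − 12.3)² + (y + 37.2)² = 97.63²; (x + 90.7)² + (y − 73.9)² = 53.87²; (x + 13.4)² + (y + 100.2)² = 140.42².
Subtracting pairs of circle equations eliminates x²+y² and gives linear equations (the radical axes):
-206.0 x + 222.2 y = 18782.21
-51.4 x − 126.0 y = -1501.69
Solving the 2×2 system: x ≈ -54.4, y ≈ 34.1 km.

-54.4 km east, 34.1 km north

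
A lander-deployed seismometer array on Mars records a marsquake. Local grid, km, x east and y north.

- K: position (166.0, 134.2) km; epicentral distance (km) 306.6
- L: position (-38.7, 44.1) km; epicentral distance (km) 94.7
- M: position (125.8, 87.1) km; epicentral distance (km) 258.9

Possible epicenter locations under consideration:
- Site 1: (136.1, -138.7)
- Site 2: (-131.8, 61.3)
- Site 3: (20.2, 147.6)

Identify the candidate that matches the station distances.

For each candidate, compare |candidate − station| to the reported distance:
Site 1: residuals K 32.1, L 158.2, M 32.9 → max 158.2 km
Site 2: residuals K 0.0, L 0.0, M 0.0 → max 0.0 km
Site 3: residuals K 160.2, L 24.4, M 137.2 → max 160.2 km
Only Site 2 has all residuals ≈ 0.

Site 2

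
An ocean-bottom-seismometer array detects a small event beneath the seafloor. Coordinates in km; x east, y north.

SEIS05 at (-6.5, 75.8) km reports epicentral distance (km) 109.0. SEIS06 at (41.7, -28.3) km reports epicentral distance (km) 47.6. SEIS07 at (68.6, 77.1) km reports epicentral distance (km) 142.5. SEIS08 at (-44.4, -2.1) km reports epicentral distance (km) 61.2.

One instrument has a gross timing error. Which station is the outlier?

Solve using three stations at a time. Using SEIS06, SEIS07, SEIS08 (subtract circle equations pairwise → linear system) gives (x, y) ≈ (-2.3, -46.5).
Distances from that point to each station vs reported:
  SEIS05: calculated 122.4 vs reported 109.0 → residual 13.4 km
  SEIS06: calculated 47.6 vs reported 47.6 → residual 0.0 km
  SEIS07: calculated 142.5 vs reported 142.5 → residual 0.0 km
  SEIS08: calculated 61.2 vs reported 61.2 → residual 0.0 km
SEIS06, SEIS07, SEIS08 are mutually consistent (residuals ≈ 0); SEIS05 is off by 13.4 km.

SEIS05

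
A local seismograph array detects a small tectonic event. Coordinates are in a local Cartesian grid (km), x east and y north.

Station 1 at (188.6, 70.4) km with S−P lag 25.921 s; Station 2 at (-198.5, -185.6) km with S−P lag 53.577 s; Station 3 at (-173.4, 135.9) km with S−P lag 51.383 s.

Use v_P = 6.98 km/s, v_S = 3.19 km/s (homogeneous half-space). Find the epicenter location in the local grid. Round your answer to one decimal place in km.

Distance from S−P lag: d = Δt · v_P v_S / (v_P − v_S) = Δt · (6.98·3.19)/(6.98−3.19) ≈ 5.8750·Δt.
So d_Station 1 = 152.29, d_Station 2 = 314.76, d_Station 3 = 301.87 km.
Circle about each station: (x − 188.6)² + (y − 70.4)² = 152.29²; (x + 198.5)² + (y + 185.6)² = 314.76²; (x + 173.4)² + (y − 135.9)² = 301.87².
Subtracting pairs of circle equations eliminates x²+y² and gives linear equations (the radical axes):
-774.2 x − 512.0 y = -42558.12
-724.0 x + 131.0 y = -59923.00
Solving the 2×2 system: x ≈ 76.8, y ≈ -33.0 km.
Check against Station 1 (with the unrounded x, y): √((x − 188.6)²+(y − 70.4)²) = 152.29 ≈ 152.29 km. ✓

x ≈ 76.8 km, y ≈ -33.0 km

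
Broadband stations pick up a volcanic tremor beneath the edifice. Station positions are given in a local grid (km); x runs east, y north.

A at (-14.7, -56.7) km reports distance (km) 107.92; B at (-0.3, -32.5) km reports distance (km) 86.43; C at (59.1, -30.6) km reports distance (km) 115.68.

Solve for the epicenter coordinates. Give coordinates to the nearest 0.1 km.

-23.0 km east, 50.9 km north

Circle about each station: (x + 14.7)² + (y + 56.7)² = 107.92²; (x + 0.3)² + (y + 32.5)² = 86.43²; (x − 59.1)² + (y + 30.6)² = 115.68².
Subtracting pairs of circle equations eliminates x²+y² and gives linear equations (the radical axes):
28.8 x + 48.4 y = 1801.94
147.6 x + 52.2 y = -736.95
Solving the 2×2 system: x ≈ -23.0, y ≈ 50.9 km.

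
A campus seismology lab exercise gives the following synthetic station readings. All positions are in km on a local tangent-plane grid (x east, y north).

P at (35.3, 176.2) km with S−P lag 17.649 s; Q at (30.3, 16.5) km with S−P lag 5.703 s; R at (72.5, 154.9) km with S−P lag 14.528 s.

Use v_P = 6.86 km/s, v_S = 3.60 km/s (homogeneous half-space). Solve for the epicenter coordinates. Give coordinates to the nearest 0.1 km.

x ≈ 62.5 km, y ≈ 45.3 km

Distance from S−P lag: d = Δt · v_P v_S / (v_P − v_S) = Δt · (6.86·3.60)/(6.86−3.60) ≈ 7.5755·Δt.
So d_P = 133.70, d_Q = 43.20, d_R = 110.06 km.
Circle about each station: (x − 35.3)² + (y − 176.2)² = 133.70²; (x − 30.3)² + (y − 16.5)² = 43.20²; (x − 72.5)² + (y − 154.9)² = 110.06².
Subtracting pairs of circle equations eliminates x²+y² and gives linear equations (the radical axes):
-10.0 x − 319.4 y = -15092.74
74.4 x − 42.6 y = 2720.22
Solving the 2×2 system: x ≈ 62.5, y ≈ 45.3 km.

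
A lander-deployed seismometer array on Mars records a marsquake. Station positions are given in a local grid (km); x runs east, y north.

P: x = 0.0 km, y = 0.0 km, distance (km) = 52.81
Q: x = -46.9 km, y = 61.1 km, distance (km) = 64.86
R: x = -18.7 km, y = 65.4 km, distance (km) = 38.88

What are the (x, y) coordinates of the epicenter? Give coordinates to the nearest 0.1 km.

Circle about each station: x² + y² = 52.81²; (x + 46.9)² + (y − 61.1)² = 64.86²; (x + 18.7)² + (y − 65.4)² = 38.88².
Subtracting the P equation from the Q and R equations removes the quadratic terms:
-93.8 x + 122.2 y = 4514.90
-37.4 x + 130.8 y = 5904.09
Solving the 2×2 system: x ≈ 17.0, y ≈ 50.0 km.

17.0 km east, 50.0 km north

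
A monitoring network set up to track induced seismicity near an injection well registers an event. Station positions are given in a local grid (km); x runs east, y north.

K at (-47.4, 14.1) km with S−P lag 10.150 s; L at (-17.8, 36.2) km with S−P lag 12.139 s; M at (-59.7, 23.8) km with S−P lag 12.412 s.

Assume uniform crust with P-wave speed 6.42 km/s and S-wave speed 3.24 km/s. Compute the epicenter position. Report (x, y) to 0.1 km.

Distance from S−P lag: d = Δt · v_P v_S / (v_P − v_S) = Δt · (6.42·3.24)/(6.42−3.24) ≈ 6.5411·Δt.
So d_K = 66.39, d_L = 79.40, d_M = 81.19 km.
Circle about each station: (x + 47.4)² + (y − 14.1)² = 66.39²; (x + 17.8)² + (y − 36.2)² = 79.40²; (x + 59.7)² + (y − 23.8)² = 81.19².
Subtracting the K equation from the L and M equations removes the quadratic terms:
59.2 x + 44.2 y = -2715.02
-24.6 x + 19.4 y = -499.22
Solving the 2×2 system: x ≈ -13.7, y ≈ -43.1 km.

(-13.7, -43.1)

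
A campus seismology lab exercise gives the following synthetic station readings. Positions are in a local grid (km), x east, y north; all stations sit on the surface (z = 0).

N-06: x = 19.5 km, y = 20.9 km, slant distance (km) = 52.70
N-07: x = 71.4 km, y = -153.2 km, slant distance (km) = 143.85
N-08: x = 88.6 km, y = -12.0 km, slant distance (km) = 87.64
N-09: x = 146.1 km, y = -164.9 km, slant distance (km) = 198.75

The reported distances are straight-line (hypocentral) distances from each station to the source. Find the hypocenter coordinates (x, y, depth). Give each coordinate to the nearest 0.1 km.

Each station gives a sphere (x−x_i)² + (y−y_i)² + z² = d_i² (stations at z=0).
Subtracting the N-06 sphere from N-07 and N-08: z² cancels, leaving linear equations in x and y:
103.8 x − 348.2 y = 9835.61
138.2 x − 65.8 y = 2273.42
Solving: x ≈ 3.498, y ≈ -27.204 km (keep extra digits for the depth step; rounded: 3.5, -27.2).
Then from the N-06 sphere: z² = 52.70² − (x − 19.5)² − (y − 20.9)² with x = 3.498, y = -27.204, so z ≈ 14.396 ≈ 14.4 km.
Check against N-09 (with the unrounded solution): distance 198.75 ≈ 198.75 km. ✓

(3.5, -27.2, 14.4)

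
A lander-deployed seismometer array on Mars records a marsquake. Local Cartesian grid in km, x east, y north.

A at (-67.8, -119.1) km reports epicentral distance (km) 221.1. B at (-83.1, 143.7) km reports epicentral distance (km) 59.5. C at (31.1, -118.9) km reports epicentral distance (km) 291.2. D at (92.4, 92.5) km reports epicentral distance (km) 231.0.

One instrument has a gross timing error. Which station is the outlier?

A

Solve using three stations at a time. Using B, C, D (subtract circle equations pairwise → linear system) gives (x, y) ≈ (-137.1, 118.8).
Distances from that point to each station vs reported:
  A: calculated 247.8 vs reported 221.1 → residual 26.7 km
  B: calculated 59.4 vs reported 59.5 → residual 0.1 km
  C: calculated 291.2 vs reported 291.2 → residual 0.0 km
  D: calculated 231.0 vs reported 231.0 → residual 0.0 km
B, C, D are mutually consistent (residuals ≈ 0); A is off by 26.7 km.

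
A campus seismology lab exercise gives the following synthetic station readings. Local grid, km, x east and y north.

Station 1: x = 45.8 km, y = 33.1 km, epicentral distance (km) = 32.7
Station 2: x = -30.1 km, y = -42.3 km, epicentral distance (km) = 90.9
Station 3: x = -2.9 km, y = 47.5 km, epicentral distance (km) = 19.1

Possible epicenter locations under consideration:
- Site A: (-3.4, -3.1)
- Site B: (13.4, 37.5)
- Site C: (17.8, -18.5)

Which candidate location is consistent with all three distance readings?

For each candidate, compare |candidate − station| to the reported distance:
Site A: residuals Station 1 28.4, Station 2 43.5, Station 3 31.5 → max 43.5 km
Site B: residuals Station 1 0.0, Station 2 0.0, Station 3 0.0 → max 0.0 km
Site C: residuals Station 1 26.0, Station 2 37.4, Station 3 50.1 → max 50.1 km
Only Site B has all residuals ≈ 0.

Site B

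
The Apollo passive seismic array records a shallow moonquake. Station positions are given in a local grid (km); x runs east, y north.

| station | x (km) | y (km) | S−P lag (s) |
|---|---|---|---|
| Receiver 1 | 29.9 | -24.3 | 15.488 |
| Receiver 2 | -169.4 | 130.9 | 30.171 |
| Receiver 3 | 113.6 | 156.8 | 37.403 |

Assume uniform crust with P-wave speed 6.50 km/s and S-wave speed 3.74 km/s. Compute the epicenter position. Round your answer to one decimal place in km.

x ≈ -71.1 km, y ≈ -116.0 km

Distance from S−P lag: d = Δt · v_P v_S / (v_P − v_S) = Δt · (6.50·3.74)/(6.50−3.74) ≈ 8.8080·Δt.
So d_Receiver 1 = 136.42, d_Receiver 2 = 265.75, d_Receiver 3 = 329.44 km.
Circle about each station: (x − 29.9)² + (y + 24.3)² = 136.42²; (x + 169.4)² + (y − 130.9)² = 265.75²; (x − 113.6)² + (y − 156.8)² = 329.44².
Subtracting the Receiver 1 equation from the Receiver 2 and Receiver 3 equations removes the quadratic terms:
-398.6 x + 310.4 y = -7665.98
167.4 x + 362.2 y = -53913.60
Solving the 2×2 system: x ≈ -71.1, y ≈ -116.0 km.
Check against Receiver 1 (with the unrounded x, y): √((x − 29.9)²+(y + 24.3)²) = 136.41 ≈ 136.42 km. ✓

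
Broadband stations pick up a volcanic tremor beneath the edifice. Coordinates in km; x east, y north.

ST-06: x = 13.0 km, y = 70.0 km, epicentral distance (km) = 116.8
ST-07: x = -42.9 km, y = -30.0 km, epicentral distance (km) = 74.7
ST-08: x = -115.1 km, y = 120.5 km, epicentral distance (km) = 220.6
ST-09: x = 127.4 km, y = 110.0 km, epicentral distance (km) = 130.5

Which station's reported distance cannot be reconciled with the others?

Solve using three stations at a time. Using ST-06, ST-07, ST-08 (subtract circle equations pairwise → linear system) gives (x, y) ≈ (30.2, -45.5).
Distances from that point to each station vs reported:
  ST-06: calculated 116.8 vs reported 116.8 → residual 0.0 km
  ST-07: calculated 74.7 vs reported 74.7 → residual 0.0 km
  ST-08: calculated 220.6 vs reported 220.6 → residual 0.0 km
  ST-09: calculated 183.4 vs reported 130.5 → residual 52.9 km
ST-06, ST-07, ST-08 are mutually consistent (residuals ≈ 0); ST-09 is off by 52.9 km.

ST-09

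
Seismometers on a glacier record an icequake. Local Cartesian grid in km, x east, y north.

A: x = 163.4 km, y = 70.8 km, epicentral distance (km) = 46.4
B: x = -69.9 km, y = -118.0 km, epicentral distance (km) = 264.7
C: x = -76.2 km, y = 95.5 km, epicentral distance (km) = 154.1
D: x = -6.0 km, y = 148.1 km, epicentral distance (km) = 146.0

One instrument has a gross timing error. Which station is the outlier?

C

Solve using three stations at a time. Using A, B, D (subtract circle equations pairwise → linear system) gives (x, y) ≈ (117.0, 69.4).
Distances from that point to each station vs reported:
  A: calculated 46.4 vs reported 46.4 → residual 0.0 km
  B: calculated 264.7 vs reported 264.7 → residual 0.0 km
  C: calculated 195.0 vs reported 154.1 → residual 40.9 km
  D: calculated 146.0 vs reported 146.0 → residual 0.0 km
A, B, D are mutually consistent (residuals ≈ 0); C is off by 40.9 km.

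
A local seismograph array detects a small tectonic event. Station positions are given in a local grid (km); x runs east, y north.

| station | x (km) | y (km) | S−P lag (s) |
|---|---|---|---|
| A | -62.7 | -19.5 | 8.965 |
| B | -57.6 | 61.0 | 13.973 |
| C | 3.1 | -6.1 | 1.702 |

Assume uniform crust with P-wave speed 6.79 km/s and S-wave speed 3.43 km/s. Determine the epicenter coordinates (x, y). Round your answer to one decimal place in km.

Distance from S−P lag: d = Δt · v_P v_S / (v_P − v_S) = Δt · (6.79·3.43)/(6.79−3.43) ≈ 6.9315·Δt.
So d_A = 62.14, d_B = 96.85, d_C = 11.80 km.
Circle about each station: (x + 62.7)² + (y + 19.5)² = 62.14²; (x + 57.6)² + (y − 61.0)² = 96.85²; (x − 3.1)² + (y + 6.1)² = 11.80².
Subtracting the A equation from the B and C equations removes the quadratic terms:
10.2 x + 161.0 y = -2791.32
131.6 x + 26.8 y = -542.58
Solving the 2×2 system: x ≈ -0.6, y ≈ -17.3 km.

(-0.6, -17.3)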